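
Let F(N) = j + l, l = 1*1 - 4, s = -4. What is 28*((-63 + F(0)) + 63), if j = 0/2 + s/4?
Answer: -112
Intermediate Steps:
l = -3 (l = 1 - 4 = -3)
j = -1 (j = 0/2 - 4/4 = 0*(½) - 4*¼ = 0 - 1 = -1)
F(N) = -4 (F(N) = -1 - 3 = -4)
28*((-63 + F(0)) + 63) = 28*((-63 - 4) + 63) = 28*(-67 + 63) = 28*(-4) = -112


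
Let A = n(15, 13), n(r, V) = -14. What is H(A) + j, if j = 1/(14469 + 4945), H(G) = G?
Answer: -271795/19414 ≈ -14.000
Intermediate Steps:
A = -14
j = 1/19414 ≈ 5.1509e-5
H(A) + j = -14 + 1/19414 = -271795/19414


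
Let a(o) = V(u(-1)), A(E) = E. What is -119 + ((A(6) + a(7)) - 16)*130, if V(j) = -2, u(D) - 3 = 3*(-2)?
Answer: -1679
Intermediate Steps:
u(D) = -3 (u(D) = 3 + 3*(-2) = 3 - 6 = -3)
a(o) = -2
-119 + ((A(6) + a(7)) - 16)*130 = -119 + ((6 - 2) - 16)*130 = -119 + (4 - 16)*130 = -119 - 12*130 = -119 - 1560 = -1679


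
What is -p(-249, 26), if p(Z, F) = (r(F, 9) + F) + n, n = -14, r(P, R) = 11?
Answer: -23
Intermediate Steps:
p(Z, F) = -3 + F (p(Z, F) = (11 + F) - 14 = -3 + F)
-p(-249, 26) = -(-3 + 26) = -1*23 = -23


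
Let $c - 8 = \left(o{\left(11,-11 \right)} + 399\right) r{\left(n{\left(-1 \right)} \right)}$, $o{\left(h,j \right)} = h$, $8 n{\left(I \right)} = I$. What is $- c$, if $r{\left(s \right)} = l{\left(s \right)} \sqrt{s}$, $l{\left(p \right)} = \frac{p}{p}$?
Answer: $-8 - \frac{205 i \sqrt{2}}{2} \approx -8.0 - 144.96 i$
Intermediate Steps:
$n{\left(I \right)} = \frac{I}{8}$
$l{\left(p \right)} = 1$
$r{\left(s \right)} = \sqrt{s}$ ($r{\left(s \right)} = 1 \sqrt{s} = \sqrt{s}$)
$c = 8 + \frac{205 i \sqrt{2}}{2}$ ($c = 8 + \left(11 + 399\right) \sqrt{\frac{1}{8} \left(-1\right)} = 8 + 410 \sqrt{- \frac{1}{8}} = 8 + 410 \frac{i \sqrt{2}}{4} = 8 + \frac{205 i \sqrt{2}}{2} \approx 8.0 + 144.96 i$)
$- c = - (8 + \frac{205 i \sqrt{2}}{2}) = -8 - \frac{205 i \sqrt{2}}{2}$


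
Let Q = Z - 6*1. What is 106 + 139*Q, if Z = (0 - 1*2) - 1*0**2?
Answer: -1006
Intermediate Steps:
Z = -2 (Z = (0 - 2) - 1*0 = -2 + 0 = -2)
Q = -8 (Q = -2 - 6*1 = -2 - 6 = -8)
106 + 139*Q = 106 + 139*(-8) = 106 - 1112 = -1006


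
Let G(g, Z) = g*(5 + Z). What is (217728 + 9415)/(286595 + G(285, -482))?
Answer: 227143/150650 ≈ 1.5078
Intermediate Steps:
(217728 + 9415)/(286595 + G(285, -482)) = (217728 + 9415)/(286595 + 285*(5 - 482)) = 227143/(286595 + 285*(-477)) = 227143/(286595 - 135945) = 227143/150650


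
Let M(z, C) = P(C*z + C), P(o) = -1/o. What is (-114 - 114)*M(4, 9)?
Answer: 76/15 ≈ 5.0667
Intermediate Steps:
M(z, C) = -1/(C + C*z) (M(z, C) = -1/(C*z + C) = -1/(C + C*z))
(-114 - 114)*M(4, 9) = (-114 - 114)*(-1/(9*(1 + 4))) = -(-228)/(9*5) = -228*(-1/45) = 76/15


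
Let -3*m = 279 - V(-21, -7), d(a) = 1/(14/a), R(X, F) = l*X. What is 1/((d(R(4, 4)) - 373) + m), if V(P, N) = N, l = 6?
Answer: -21/9799 ≈ -0.0021431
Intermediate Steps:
R(X, F) = 6*X
d(a) = a/14
m = -286/3 (m = -(279 - 1*(-7))/3 = -(279 + 7)/3 = -⅓*286 = -286/3 ≈ -95.333)
1/((d(R(4, 4)) - 373) + m) = 1/(((6*4)/14 - 373) - 286/3) = 1/(((1/14)*24 - 373) - 286/3) = 1/((12/7 - 373) - 286/3) = 1/(-2599/7 - 286/3) = 1/(-9799/21) = -21/9799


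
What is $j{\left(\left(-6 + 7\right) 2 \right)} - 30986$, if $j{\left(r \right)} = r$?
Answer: $-30984$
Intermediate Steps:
$j{\left(\left(-6 + 7\right) 2 \right)} - 30986 = \left(-6 + 7\right) 2 - 30986 = 1 \cdot 2 - 30986 = 2 - 30986 = -30984$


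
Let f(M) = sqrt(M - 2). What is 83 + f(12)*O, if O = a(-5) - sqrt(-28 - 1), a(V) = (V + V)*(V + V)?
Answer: 83 + sqrt(10)*(100 - I*sqrt(29)) ≈ 399.23 - 17.029*I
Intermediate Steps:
f(M) = sqrt(-2 + M)
a(V) = 4*V**2 (a(V) = (2*V)*(2*V) = 4*V**2)
O = 100 - I*sqrt(29) (O = 4*(-5)**2 - sqrt(-28 - 1) = 4*25 - sqrt(-29) = 100 - I*sqrt(29) ≈ 100.0 - 5.3852*I)
83 + f(12)*O = 83 + sqrt(-2 + 12)*(100 - I*sqrt(29)) = 83 + sqrt(10)*(100 - I*sqrt(29))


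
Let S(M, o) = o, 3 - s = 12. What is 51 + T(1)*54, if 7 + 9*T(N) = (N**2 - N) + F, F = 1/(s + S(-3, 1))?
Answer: 33/4 ≈ 8.2500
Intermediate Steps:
s = -9 (s = 3 - 1*12 = 3 - 12 = -9)
F = -1/8 (F = 1/(-9 + 1) = 1/(-8) = -1/8 ≈ -0.12500)
T(N) = -19/24 - N/9 + N**2/9 (T(N) = -7/9 + ((N**2 - N) - 1/8)/9 = -7/9 + (-1/8 + N**2 - N)/9 = -7/9 + (-1/72 - N/9 + N**2/9) = -19/24 - N/9 + N**2/9)
51 + T(1)*54 = 51 + (-19/24 - 1/9*1 + (1/9)*1**2)*54 = 51 + (-19/24 - 1/9 + (1/9)*1)*54 = 51 + (-19/24 - 1/9 + 1/9)*54 = 51 - 19/24*54 = 51 - 171/4 = 33/4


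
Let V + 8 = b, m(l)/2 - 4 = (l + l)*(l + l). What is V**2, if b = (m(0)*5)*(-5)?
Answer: 43264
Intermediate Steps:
m(l) = 8 + 8*l**2 (m(l) = 8 + 2*((l + l)*(l + l)) = 8 + 2*((2*l)*(2*l)) = 8 + 2*(4*l**2) = 8 + 8*l**2)
b = -200 (b = ((8 + 8*0**2)*5)*(-5) = ((8 + 8*0)*5)*(-5) = ((8 + 0)*5)*(-5) = (8*5)*(-5) = 40*(-5) = -200)
V = -208 (V = -8 - 200 = -208)
V**2 = (-208)**2 = 43264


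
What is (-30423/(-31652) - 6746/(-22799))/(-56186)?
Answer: -907138369/40545725002328 ≈ -2.2373e-5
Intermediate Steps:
(-30423/(-31652) - 6746/(-22799))/(-56186) = (-30423*(-1/31652) - 6746*(-1/22799))*(-1/56186) = (30423/31652 + 6746/22799)*(-1/56186) = (907138369/721633948)*(-1/56186) = -907138369/40545725002328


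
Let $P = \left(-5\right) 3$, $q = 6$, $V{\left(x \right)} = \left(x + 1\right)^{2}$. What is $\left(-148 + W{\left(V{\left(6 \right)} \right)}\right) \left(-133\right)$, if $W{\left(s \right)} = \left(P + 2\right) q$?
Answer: $30058$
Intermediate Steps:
$V{\left(x \right)} = \left(1 + x\right)^{2}$
$P = -15$
$W{\left(s \right)} = -78$ ($W{\left(s \right)} = \left(-15 + 2\right) 6 = \left(-13\right) 6 = -78$)
$\left(-148 + W{\left(V{\left(6 \right)} \right)}\right) \left(-133\right) = \left(-148 - 78\right) \left(-133\right) = \left(-226\right) \left(-133\right) = 30058$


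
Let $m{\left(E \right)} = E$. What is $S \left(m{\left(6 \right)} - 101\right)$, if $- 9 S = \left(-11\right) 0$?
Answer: $0$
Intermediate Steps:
$S = 0$ ($S = - \frac{\left(-11\right) 0}{9} = \left(- \frac{1}{9}\right) 0 = 0$)
$S \left(m{\left(6 \right)} - 101\right) = 0 \left(6 - 101\right) = 0 \left(-95\right) = 0$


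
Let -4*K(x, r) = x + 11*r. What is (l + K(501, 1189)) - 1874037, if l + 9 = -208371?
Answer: -2085812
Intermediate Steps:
l = -208380 (l = -9 - 208371 = -208380)
K(x, r) = -11*r/4 - x/4 (K(x, r) = -(x + 11*r)/4 = -11*r/4 - x/4)
(l + K(501, 1189)) - 1874037 = (-208380 + (-11/4*1189 - ¼*501)) - 1874037 = (-208380 + (-13079/4 - 501/4)) - 1874037 = (-208380 - 3395) - 1874037 = -211775 - 1874037 = -2085812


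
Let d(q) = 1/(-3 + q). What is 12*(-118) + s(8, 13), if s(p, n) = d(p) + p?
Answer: -7039/5 ≈ -1407.8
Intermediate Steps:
s(p, n) = p + 1/(-3 + p) (s(p, n) = 1/(-3 + p) + p = p + 1/(-3 + p))
12*(-118) + s(8, 13) = 12*(-118) + (1 + 8*(-3 + 8))/(-3 + 8) = -1416 + (1 + 8*5)/5 = -1416 + (1 + 40)/5 = -1416 + (⅕)*41 = -1416 + 41/5 = -7039/5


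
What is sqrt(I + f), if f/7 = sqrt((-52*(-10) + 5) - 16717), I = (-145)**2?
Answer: sqrt(21025 + 56*I*sqrt(253)) ≈ 145.03 + 3.071*I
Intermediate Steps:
I = 21025
f = 56*I*sqrt(253) (f = 7*sqrt((-52*(-10) + 5) - 16717) = 7*sqrt((520 + 5) - 16717) = 7*sqrt(525 - 16717) = 7*sqrt(-16192) = 7*(8*I*sqrt(253)) = 56*I*sqrt(253) ≈ 890.73*I)
sqrt(I + f) = sqrt(21025 + 56*I*sqrt(253))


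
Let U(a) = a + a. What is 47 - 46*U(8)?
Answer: -689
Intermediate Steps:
U(a) = 2*a
47 - 46*U(8) = 47 - 92*8 = 47 - 46*16 = 47 - 736 = -689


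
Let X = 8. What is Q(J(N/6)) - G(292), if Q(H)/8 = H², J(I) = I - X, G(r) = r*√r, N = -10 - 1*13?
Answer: 10082/9 - 584*√73 ≈ -3869.5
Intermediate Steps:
N = -23 (N = -10 - 13 = -23)
G(r) = r^(3/2)
J(I) = -8 + I (J(I) = I - 1*8 = I - 8 = -8 + I)
Q(H) = 8*H²
Q(J(N/6)) - G(292) = 8*(-8 - 23/6)² - 292^(3/2) = 8*(-8 - 23*⅙)² - 584*√73 = 8*(-8 - 23/6)² - 584*√73 = 8*(-71/6)² - 584*√73 = 8*(5041/36) - 584*√73 = 10082/9 - 584*√73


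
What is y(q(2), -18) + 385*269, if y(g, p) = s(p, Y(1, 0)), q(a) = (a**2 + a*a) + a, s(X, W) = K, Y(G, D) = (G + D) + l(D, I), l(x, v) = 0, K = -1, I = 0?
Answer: 103564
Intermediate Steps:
Y(G, D) = D + G (Y(G, D) = (G + D) + 0 = (D + G) + 0 = D + G)
s(X, W) = -1
q(a) = a + 2*a**2 (q(a) = (a**2 + a**2) + a = 2*a**2 + a = a + 2*a**2)
y(g, p) = -1
y(q(2), -18) + 385*269 = -1 + 385*269 = -1 + 103565 = 103564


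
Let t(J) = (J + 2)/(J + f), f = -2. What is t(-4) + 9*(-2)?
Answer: -53/3 ≈ -17.667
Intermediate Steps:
t(J) = (2 + J)/(-2 + J) (t(J) = (J + 2)/(J - 2) = (2 + J)/(-2 + J))
t(-4) + 9*(-2) = (2 - 4)/(-2 - 4) + 9*(-2) = -2/(-6) - 18 = -1/6*(-2) - 18 = 1/3 - 18 = -53/3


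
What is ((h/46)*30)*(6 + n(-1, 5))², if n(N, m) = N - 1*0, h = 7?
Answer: 2625/23 ≈ 114.13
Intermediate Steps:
n(N, m) = N (n(N, m) = N + 0 = N)
((h/46)*30)*(6 + n(-1, 5))² = ((7/46)*30)*(6 - 1)² = ((7*(1/46))*30)*5² = ((7/46)*30)*25 = (105/23)*25 = 2625/23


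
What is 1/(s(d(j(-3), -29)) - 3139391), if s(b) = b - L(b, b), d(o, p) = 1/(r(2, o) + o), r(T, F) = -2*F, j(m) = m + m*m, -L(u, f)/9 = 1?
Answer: -6/18836293 ≈ -3.1853e-7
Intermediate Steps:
L(u, f) = -9 (L(u, f) = -9*1 = -9)
j(m) = m + m**2
d(o, p) = -1/o (d(o, p) = 1/(-2*o + o) = 1/(-o) = -1/o)
s(b) = 9 + b (s(b) = b - 1*(-9) = b + 9 = 9 + b)
1/(s(d(j(-3), -29)) - 3139391) = 1/((9 - 1/((-3*(1 - 3)))) - 3139391) = 1/((9 - 1/((-3*(-2)))) - 3139391) = 1/((9 - 1/6) - 3139391) = 1/(53/6 - 3139391) = 1/(-18836293/6) = -6/18836293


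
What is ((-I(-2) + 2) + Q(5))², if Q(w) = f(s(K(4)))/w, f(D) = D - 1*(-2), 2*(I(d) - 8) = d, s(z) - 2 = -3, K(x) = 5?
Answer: 576/25 ≈ 23.040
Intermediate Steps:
s(z) = -1 (s(z) = 2 - 3 = -1)
I(d) = 8 + d/2
f(D) = 2 + D (f(D) = D + 2 = 2 + D)
Q(w) = 1/w (Q(w) = (2 - 1)/w = 1/w)
((-I(-2) + 2) + Q(5))² = ((-(8 + (½)*(-2)) + 2) + 1/5)² = ((-(8 - 1) + 2) + ⅕)² = ((-1*7 + 2) + ⅕)² = ((-7 + 2) + ⅕)² = (-5 + ⅕)² = (-24/5)² = 576/25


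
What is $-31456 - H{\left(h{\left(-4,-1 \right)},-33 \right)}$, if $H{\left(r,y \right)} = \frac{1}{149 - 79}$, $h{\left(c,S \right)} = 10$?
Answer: $- \frac{2201921}{70} \approx -31456.0$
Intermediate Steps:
$H{\left(r,y \right)} = \frac{1}{70}$
$-31456 - H{\left(h{\left(-4,-1 \right)},-33 \right)} = -31456 - \frac{1}{70} = - \frac{2201921}{70}$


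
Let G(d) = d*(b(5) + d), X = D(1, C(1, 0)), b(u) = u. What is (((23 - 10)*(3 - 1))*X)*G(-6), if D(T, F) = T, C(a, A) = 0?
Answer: 156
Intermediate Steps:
X = 1
G(d) = d*(5 + d)
(((23 - 10)*(3 - 1))*X)*G(-6) = (((23 - 10)*(3 - 1))*1)*(-6*(5 - 6)) = ((13*2)*1)*(-6*(-1)) = (26*1)*6 = 26*6 = 156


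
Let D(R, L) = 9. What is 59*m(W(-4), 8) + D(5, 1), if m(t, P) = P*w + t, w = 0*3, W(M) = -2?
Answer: -109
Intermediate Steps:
w = 0
m(t, P) = t (m(t, P) = P*0 + t = 0 + t = t)
59*m(W(-4), 8) + D(5, 1) = 59*(-2) + 9 = -118 + 9 = -109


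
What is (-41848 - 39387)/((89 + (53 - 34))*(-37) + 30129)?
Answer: -81235/26133 ≈ -3.1085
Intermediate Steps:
(-41848 - 39387)/((89 + (53 - 34))*(-37) + 30129) = -81235/((89 + 19)*(-37) + 30129) = -81235/(108*(-37) + 30129) = -81235/(-3996 + 30129) = -81235/26133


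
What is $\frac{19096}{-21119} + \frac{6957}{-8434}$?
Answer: $- \frac{43997221}{25445378} \approx -1.7291$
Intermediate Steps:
$\frac{19096}{-21119} + \frac{6957}{-8434} = 19096 \left(- \frac{1}{21119}\right) + 6957 \left(- \frac{1}{8434}\right) = - \frac{2728}{3017} - \frac{6957}{8434} = - \frac{43997221}{25445378}$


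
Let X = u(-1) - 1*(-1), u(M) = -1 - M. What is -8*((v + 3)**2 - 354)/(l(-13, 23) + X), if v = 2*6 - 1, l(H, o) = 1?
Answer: 632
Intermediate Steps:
v = 11 (v = 12 - 1 = 11)
X = 1 (X = (-1 - 1*(-1)) - 1*(-1) = (-1 + 1) + 1 = 0 + 1 = 1)
-8*((v + 3)**2 - 354)/(l(-13, 23) + X) = -8*((11 + 3)**2 - 354)/(1 + 1) = -8*(14**2 - 354)/2 = -8*(196 - 354)/2 = -(-1264)/2 = -8*(-79) = 632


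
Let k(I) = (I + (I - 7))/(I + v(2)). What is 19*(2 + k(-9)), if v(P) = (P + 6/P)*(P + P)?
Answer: -57/11 ≈ -5.1818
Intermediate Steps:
v(P) = 2*P*(P + 6/P) (v(P) = (P + 6/P)*(2*P) = 2*P*(P + 6/P))
k(I) = (-7 + 2*I)/(20 + I) (k(I) = (I + (I - 7))/(I + (12 + 2*2²)) = (I + (-7 + I))/(I + (12 + 2*4)) = (-7 + 2*I)/(I + (12 + 8)) = (-7 + 2*I)/(I + 20) = (-7 + 2*I)/(20 + I))
19*(2 + k(-9)) = 19*(2 + (-7 + 2*(-9))/(20 - 9)) = 19*(2 + (-7 - 18)/11) = 19*(2 + (1/11)*(-25)) = 19*(2 - 25/11) = 19*(-3/11) = -57/11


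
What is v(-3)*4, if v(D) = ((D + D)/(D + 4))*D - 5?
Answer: 52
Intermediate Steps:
v(D) = -5 + 2*D²/(4 + D) (v(D) = ((2*D)/(4 + D))*D - 5 = (2*D/(4 + D))*D - 5 = 2*D²/(4 + D) - 5 = -5 + 2*D²/(4 + D))
v(-3)*4 = ((-20 - 5*(-3) + 2*(-3)²)/(4 - 3))*4 = ((-20 + 15 + 2*9)/1)*4 = (1*(-20 + 15 + 18))*4 = (1*13)*4 = 13*4 = 52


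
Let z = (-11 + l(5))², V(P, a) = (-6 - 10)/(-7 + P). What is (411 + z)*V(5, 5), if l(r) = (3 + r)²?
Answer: 25760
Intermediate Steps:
V(P, a) = -16/(-7 + P)
z = 2809 (z = (-11 + (3 + 5)²)² = (-11 + 8²)² = (-11 + 64)² = 53² = 2809)
(411 + z)*V(5, 5) = (411 + 2809)*(-16/(-7 + 5)) = 3220*(-16/(-2)) = 3220*(-16*(-½)) = 3220*8 = 25760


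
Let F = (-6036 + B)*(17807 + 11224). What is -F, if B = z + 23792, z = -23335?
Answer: 161963949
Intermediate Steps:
B = 457 (B = -23335 + 23792 = 457)
F = -161963949 (F = (-6036 + 457)*(17807 + 11224) = -5579*29031 = -161963949)
-F = -1*(-161963949) = 161963949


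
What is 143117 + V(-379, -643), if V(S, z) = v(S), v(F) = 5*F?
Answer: 141222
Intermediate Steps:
V(S, z) = 5*S
143117 + V(-379, -643) = 143117 + 5*(-379) = 143117 - 1895 = 141222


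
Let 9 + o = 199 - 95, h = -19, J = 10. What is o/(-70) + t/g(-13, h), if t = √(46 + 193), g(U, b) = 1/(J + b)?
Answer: -19/14 - 9*√239 ≈ -140.49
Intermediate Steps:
g(U, b) = 1/(10 + b)
t = √239 ≈ 15.460
o = 95 (o = -9 + (199 - 95) = -9 + 104 = 95)
o/(-70) + t/g(-13, h) = 95/(-70) + √239/(1/(10 - 19)) = 95*(-1/70) + √239/(1/(-9)) = -19/14 + √239/(-⅑) = -19/14 + √239*(-9) = -19/14 - 9*√239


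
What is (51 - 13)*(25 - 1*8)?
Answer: 646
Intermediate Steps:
(51 - 13)*(25 - 1*8) = 38*(25 - 8) = 38*17 = 646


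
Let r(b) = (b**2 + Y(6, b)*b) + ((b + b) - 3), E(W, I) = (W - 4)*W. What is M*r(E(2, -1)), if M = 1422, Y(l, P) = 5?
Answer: -21330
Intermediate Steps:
E(W, I) = W*(-4 + W) (E(W, I) = (-4 + W)*W = W*(-4 + W))
r(b) = -3 + b**2 + 7*b (r(b) = (b**2 + 5*b) + ((b + b) - 3) = (b**2 + 5*b) + (2*b - 3) = (b**2 + 5*b) + (-3 + 2*b) = -3 + b**2 + 7*b)
M*r(E(2, -1)) = 1422*(-3 + (2*(-4 + 2))**2 + 7*(2*(-4 + 2))) = 1422*(-3 + (2*(-2))**2 + 7*(2*(-2))) = 1422*(-3 + (-4)**2 + 7*(-4)) = 1422*(-3 + 16 - 28) = 1422*(-15) = -21330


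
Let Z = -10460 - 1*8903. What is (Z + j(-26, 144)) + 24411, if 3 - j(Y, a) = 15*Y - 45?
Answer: 5486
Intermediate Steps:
j(Y, a) = 48 - 15*Y (j(Y, a) = 3 - (15*Y - 45) = 3 - (-45 + 15*Y) = 3 + (45 - 15*Y) = 48 - 15*Y)
Z = -19363 (Z = -10460 - 8903 = -19363)
(Z + j(-26, 144)) + 24411 = (-19363 + (48 - 15*(-26))) + 24411 = (-19363 + (48 + 390)) + 24411 = (-19363 + 438) + 24411 = -18925 + 24411 = 5486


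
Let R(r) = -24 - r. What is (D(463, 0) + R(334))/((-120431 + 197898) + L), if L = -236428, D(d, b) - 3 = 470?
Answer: -115/158961 ≈ -0.00072345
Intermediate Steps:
D(d, b) = 473 (D(d, b) = 3 + 470 = 473)
(D(463, 0) + R(334))/((-120431 + 197898) + L) = (473 + (-24 - 1*334))/((-120431 + 197898) - 236428) = (473 + (-24 - 334))/(77467 - 236428) = (473 - 358)/(-158961) = 115*(-1/158961) = -115/158961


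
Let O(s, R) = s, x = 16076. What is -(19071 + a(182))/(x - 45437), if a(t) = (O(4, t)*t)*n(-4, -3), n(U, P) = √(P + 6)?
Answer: 6357/9787 + 728*√3/29361 ≈ 0.69248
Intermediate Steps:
n(U, P) = √(6 + P)
a(t) = 4*t*√3 (a(t) = (4*t)*√(6 - 3) = (4*t)*√3 = 4*t*√3)
-(19071 + a(182))/(x - 45437) = -(19071 + 4*182*√3)/(16076 - 45437) = -(19071 + 728*√3)/(-29361) = -(19071 + 728*√3)*(-1)/29361 = -(-6357/9787 - 728*√3/29361) = 6357/9787 + 728*√3/29361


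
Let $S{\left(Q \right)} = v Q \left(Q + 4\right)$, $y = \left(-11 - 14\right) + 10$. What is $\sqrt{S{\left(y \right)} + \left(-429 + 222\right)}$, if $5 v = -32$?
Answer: $i \sqrt{1263} \approx 35.539 i$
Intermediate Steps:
$v = - \frac{32}{5}$ ($v = \frac{1}{5} \left(-32\right) = - \frac{32}{5} \approx -6.4$)
$y = -15$ ($y = -25 + 10 = -15$)
$S{\left(Q \right)} = - \frac{32 Q \left(4 + Q\right)}{5}$ ($S{\left(Q \right)} = - \frac{32 Q \left(Q + 4\right)}{5} = - \frac{32 Q \left(4 + Q\right)}{5}$)
$\sqrt{S{\left(y \right)} + \left(-429 + 222\right)} = \sqrt{\left(- \frac{32}{5}\right) \left(-15\right) \left(4 - 15\right) + \left(-429 + 222\right)} = \sqrt{\left(- \frac{32}{5}\right) \left(-15\right) \left(-11\right) - 207} = \sqrt{-1056 - 207} = \sqrt{-1263} = i \sqrt{1263}$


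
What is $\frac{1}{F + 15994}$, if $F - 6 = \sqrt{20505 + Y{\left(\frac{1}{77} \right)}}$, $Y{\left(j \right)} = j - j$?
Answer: $\frac{3200}{51195899} - \frac{\sqrt{20505}}{255979495} \approx 6.1946 \cdot 10^{-5}$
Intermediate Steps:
$Y{\left(j \right)} = 0$
$F = 6 + \sqrt{20505}$ ($F = 6 + \sqrt{20505 + 0} = 6 + \sqrt{20505} \approx 149.2$)
$\frac{1}{F + 15994} = \frac{1}{\left(6 + \sqrt{20505}\right) + 15994} = \frac{1}{16000 + \sqrt{20505}}$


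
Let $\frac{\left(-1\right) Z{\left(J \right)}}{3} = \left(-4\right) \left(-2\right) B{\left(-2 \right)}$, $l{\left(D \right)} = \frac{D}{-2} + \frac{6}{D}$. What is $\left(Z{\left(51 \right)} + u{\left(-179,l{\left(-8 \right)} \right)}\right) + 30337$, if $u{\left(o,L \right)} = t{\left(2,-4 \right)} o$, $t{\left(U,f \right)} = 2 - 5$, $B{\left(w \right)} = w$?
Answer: $30922$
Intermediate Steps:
$l{\left(D \right)} = \frac{6}{D} - \frac{D}{2}$ ($l{\left(D \right)} = D \left(- \frac{1}{2}\right) + \frac{6}{D} = - \frac{D}{2} + \frac{6}{D} = \frac{6}{D} - \frac{D}{2}$)
$t{\left(U,f \right)} = -3$
$Z{\left(J \right)} = 48$ ($Z{\left(J \right)} = - 3 \left(-4\right) \left(-2\right) \left(-2\right) = - 3 \cdot 8 \left(-2\right) = \left(-3\right) \left(-16\right) = 48$)
$u{\left(o,L \right)} = - 3 o$
$\left(Z{\left(51 \right)} + u{\left(-179,l{\left(-8 \right)} \right)}\right) + 30337 = \left(48 - -537\right) + 30337 = \left(48 + 537\right) + 30337 = 585 + 30337 = 30922$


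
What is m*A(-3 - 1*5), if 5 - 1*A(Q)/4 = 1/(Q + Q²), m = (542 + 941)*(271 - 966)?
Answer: -287561115/14 ≈ -2.0540e+7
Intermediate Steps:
m = -1030685 (m = 1483*(-695) = -1030685)
A(Q) = 20 - 4/(Q + Q²)
m*A(-3 - 1*5) = -4122740*(-1 + 5*(-3 - 1*5) + 5*(-3 - 1*5)²)/((-3 - 1*5)*(1 + (-3 - 1*5))) = -4122740*(-1 + 5*(-3 - 5) + 5*(-3 - 5)²)/((-3 - 5)*(1 + (-3 - 5))) = -4122740*(-1 + 5*(-8) + 5*(-8)²)/((-8)*(1 - 8)) = -4122740*(-1)*(-1 - 40 + 5*64)/(8*(-7)) = -4122740*(-1)*(-1)*(-1 - 40 + 320)/(8*7) = -4122740*(-1)*(-1)*279/(8*7) = -1030685*279/14 = -287561115/14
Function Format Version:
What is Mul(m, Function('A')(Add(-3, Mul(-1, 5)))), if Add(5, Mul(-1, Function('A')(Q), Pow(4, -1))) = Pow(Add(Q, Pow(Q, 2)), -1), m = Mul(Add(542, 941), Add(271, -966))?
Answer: Rational(-287561115, 14) ≈ -2.0540e+7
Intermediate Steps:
m = -1030685 (m = Mul(1483, -695) = -1030685)
Function('A')(Q) = Add(20, Mul(-4, Pow(Add(Q, Pow(Q, 2)), -1)))
Mul(m, Function('A')(Add(-3, Mul(-1, 5)))) = Mul(-1030685, Mul(4, Pow(Add(-3, Mul(-1, 5)), -1), Pow(Add(1, Add(-3, Mul(-1, 5))), -1), Add(-1, Mul(5, Add(-3, Mul(-1, 5))), Mul(5, Pow(Add(-3, Mul(-1, 5)), 2))))) = Mul(-1030685, Mul(4, Pow(Add(-3, -5), -1), Pow(Add(1, Add(-3, -5)), -1), Add(-1, Mul(5, Add(-3, -5)), Mul(5, Pow(Add(-3, -5), 2))))) = Mul(-1030685, Mul(4, Pow(-8, -1), Pow(Add(1, -8), -1), Add(-1, Mul(5, -8), Mul(5, Pow(-8, 2))))) = Mul(-1030685, Mul(4, Rational(-1, 8), Pow(-7, -1), Add(-1, -40, Mul(5, 64)))) = Mul(-1030685, Mul(4, Rational(-1, 8), Rational(-1, 7), Add(-1, -40, 320))) = Mul(-1030685, Mul(4, Rational(-1, 8), Rational(-1, 7), 279)) = Mul(-1030685, Rational(279, 14)) = Rational(-287561115, 14)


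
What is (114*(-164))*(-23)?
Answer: 430008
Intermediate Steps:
(114*(-164))*(-23) = -18696*(-23) = 430008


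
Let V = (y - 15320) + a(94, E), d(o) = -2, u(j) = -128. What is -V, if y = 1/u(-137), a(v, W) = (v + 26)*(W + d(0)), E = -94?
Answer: 3435521/128 ≈ 26840.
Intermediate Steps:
a(v, W) = (-2 + W)*(26 + v) (a(v, W) = (v + 26)*(W - 2) = (26 + v)*(-2 + W) = (-2 + W)*(26 + v))
y = -1/128 (y = 1/(-128) = -1/128 ≈ -0.0078125)
V = -3435521/128 (V = (-1/128 - 15320) + (-52 - 2*94 + 26*(-94) - 94*94) = -1960961/128 + (-52 - 188 - 2444 - 8836) = -1960961/128 - 11520 = -3435521/128 ≈ -26840.)
-V = -1*(-3435521/128) = 3435521/128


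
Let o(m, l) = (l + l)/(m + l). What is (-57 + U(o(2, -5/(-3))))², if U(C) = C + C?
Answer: 368449/121 ≈ 3045.0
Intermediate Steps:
o(m, l) = 2*l/(l + m) (o(m, l) = (2*l)/(l + m) = 2*l/(l + m))
U(C) = 2*C
(-57 + U(o(2, -5/(-3))))² = (-57 + 2*(2*(-5/(-3))/(-5/(-3) + 2)))² = (-57 + 2*(2*(-5*(-⅓))/(-5*(-⅓) + 2)))² = (-57 + 2*(2*(5/3)/(5/3 + 2)))² = (-57 + 2*(2*(5/3)/(11/3)))² = (-57 + 2*(2*(5/3)*(3/11)))² = (-57 + 2*(10/11))² = (-57 + 20/11)² = (-607/11)² = 368449/121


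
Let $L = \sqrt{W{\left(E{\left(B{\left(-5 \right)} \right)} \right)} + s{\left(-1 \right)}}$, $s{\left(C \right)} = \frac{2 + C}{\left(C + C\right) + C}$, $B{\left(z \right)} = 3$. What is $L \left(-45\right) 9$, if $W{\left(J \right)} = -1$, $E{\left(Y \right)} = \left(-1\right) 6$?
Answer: $- 270 i \sqrt{3} \approx - 467.65 i$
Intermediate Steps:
$s{\left(C \right)} = \frac{2 + C}{3 C}$ ($s{\left(C \right)} = \frac{2 + C}{2 C + C} = \frac{2 + C}{3 C}$)
$E{\left(Y \right)} = -6$
$L = \frac{2 i \sqrt{3}}{3}$ ($L = \sqrt{-1 + \frac{2 - 1}{3 \left(-1\right)}} = \sqrt{-1 + \frac{1}{3} \left(-1\right) 1} = \sqrt{-1 - \frac{1}{3}} = \sqrt{- \frac{4}{3}} = \frac{2 i \sqrt{3}}{3} \approx 1.1547 i$)
$L \left(-45\right) 9 = \frac{2 i \sqrt{3}}{3} \left(-45\right) 9 = - 30 i \sqrt{3} \cdot 9 = - 270 i \sqrt{3}$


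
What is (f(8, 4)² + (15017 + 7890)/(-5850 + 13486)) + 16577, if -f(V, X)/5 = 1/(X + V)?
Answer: 4557823369/274896 ≈ 16580.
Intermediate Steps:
f(V, X) = -5/(V + X) (f(V, X) = -5/(X + V) = -5/(V + X))
(f(8, 4)² + (15017 + 7890)/(-5850 + 13486)) + 16577 = ((-5/(8 + 4))² + (15017 + 7890)/(-5850 + 13486)) + 16577 = ((-5/12)² + 22907/7636) + 16577 = (25/144 + 22907/7636) + 16577 = 872377/274896 + 16577 = 4557823369/274896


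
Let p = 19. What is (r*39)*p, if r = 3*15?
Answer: 33345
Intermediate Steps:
r = 45
(r*39)*p = (45*39)*19 = 1755*19 = 33345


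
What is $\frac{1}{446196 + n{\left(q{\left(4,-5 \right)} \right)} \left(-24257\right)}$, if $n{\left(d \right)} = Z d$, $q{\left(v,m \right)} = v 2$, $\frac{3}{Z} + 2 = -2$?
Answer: $\frac{1}{591738} \approx 1.6899 \cdot 10^{-6}$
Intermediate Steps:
$Z = - \frac{3}{4}$ ($Z = \frac{3}{-2 - 2} = \frac{3}{-4} = 3 \left(- \frac{1}{4}\right) = - \frac{3}{4} \approx -0.75$)
$q{\left(v,m \right)} = 2 v$
$n{\left(d \right)} = - \frac{3 d}{4}$
$\frac{1}{446196 + n{\left(q{\left(4,-5 \right)} \right)} \left(-24257\right)} = \frac{1}{446196 + - \frac{3 \cdot 2 \cdot 4}{4} \left(-24257\right)} = \frac{1}{446196 + \left(- \frac{3}{4}\right) 8 \left(-24257\right)} = \frac{1}{446196 - -145542} = \frac{1}{446196 + 145542} = \frac{1}{591738}$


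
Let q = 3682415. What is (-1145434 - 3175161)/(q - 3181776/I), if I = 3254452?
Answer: -3515292259735/2996059919951 ≈ -1.1733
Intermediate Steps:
(-1145434 - 3175161)/(q - 3181776/I) = (-1145434 - 3175161)/(3682415 - 3181776/3254452) = -4320595/(3682415 - 3181776*1/3254452) = -4320595/(3682415 - 795444/813613) = -4320595/2996059919951/813613 = -4320595*813613/2996059919951 = -3515292259735/2996059919951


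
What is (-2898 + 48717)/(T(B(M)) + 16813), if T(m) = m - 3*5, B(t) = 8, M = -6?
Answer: 15273/5602 ≈ 2.7263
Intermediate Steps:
T(m) = -15 + m (T(m) = m - 15 = -15 + m)
(-2898 + 48717)/(T(B(M)) + 16813) = (-2898 + 48717)/((-15 + 8) + 16813) = 45819/(-7 + 16813) = 45819/16806 = 45819*(1/16806) = 15273/5602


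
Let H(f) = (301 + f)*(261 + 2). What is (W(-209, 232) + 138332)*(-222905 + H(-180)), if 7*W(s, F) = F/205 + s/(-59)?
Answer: -2237940023478666/84665 ≈ -2.6433e+10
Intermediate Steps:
H(f) = 79163 + 263*f (H(f) = (301 + f)*263 = 79163 + 263*f)
W(s, F) = -s/413 + F/1435 (W(s, F) = (F/205 + s/(-59))/7 = (F*(1/205) + s*(-1/59))/7 = (F/205 - s/59)/7 = (-s/59 + F/205)/7 = -s/413 + F/1435)
(W(-209, 232) + 138332)*(-222905 + H(-180)) = ((-1/413*(-209) + (1/1435)*232) + 138332)*(-222905 + (79163 + 263*(-180))) = ((209/413 + 232/1435) + 138332)*(-222905 + (79163 - 47340)) = (56533/84665 + 138332)*(-222905 + 31823) = (11711935313/84665)*(-191082) = -2237940023478666/84665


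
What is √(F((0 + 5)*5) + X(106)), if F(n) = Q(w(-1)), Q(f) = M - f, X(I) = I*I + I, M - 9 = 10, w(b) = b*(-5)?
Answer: 2*√2839 ≈ 106.56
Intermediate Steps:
w(b) = -5*b
M = 19 (M = 9 + 10 = 19)
X(I) = I + I² (X(I) = I² + I = I + I²)
Q(f) = 19 - f
F(n) = 14 (F(n) = 19 - (-5)*(-1) = 19 - 1*5 = 19 - 5 = 14)
√(F((0 + 5)*5) + X(106)) = √(14 + 106*(1 + 106)) = √(14 + 106*107) = √(14 + 11342) = √11356 = 2*√2839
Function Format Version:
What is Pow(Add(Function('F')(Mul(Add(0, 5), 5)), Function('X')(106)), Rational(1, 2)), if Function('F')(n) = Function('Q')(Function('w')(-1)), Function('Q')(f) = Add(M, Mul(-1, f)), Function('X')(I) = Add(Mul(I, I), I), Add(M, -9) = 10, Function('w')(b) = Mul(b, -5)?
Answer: Mul(2, Pow(2839, Rational(1, 2))) ≈ 106.56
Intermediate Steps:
Function('w')(b) = Mul(-5, b)
M = 19 (M = Add(9, 10) = 19)
Function('X')(I) = Add(I, Pow(I, 2)) (Function('X')(I) = Add(Pow(I, 2), I) = Add(I, Pow(I, 2)))
Function('Q')(f) = Add(19, Mul(-1, f))
Function('F')(n) = 14 (Function('F')(n) = Add(19, Mul(-1, Mul(-5, -1))) = Add(19, Mul(-1, 5)) = Add(19, -5) = 14)
Pow(Add(Function('F')(Mul(Add(0, 5), 5)), Function('X')(106)), Rational(1, 2)) = Pow(Add(14, Mul(106, Add(1, 106))), Rational(1, 2)) = Pow(Add(14, Mul(106, 107)), Rational(1, 2)) = Pow(Add(14, 11342), Rational(1, 2)) = Pow(11356, Rational(1, 2)) = Mul(2, Pow(2839, Rational(1, 2)))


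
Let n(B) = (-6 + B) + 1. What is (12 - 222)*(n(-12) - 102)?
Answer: 24990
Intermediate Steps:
n(B) = -5 + B
(12 - 222)*(n(-12) - 102) = (12 - 222)*((-5 - 12) - 102) = -210*(-17 - 102) = -210*(-119) = 24990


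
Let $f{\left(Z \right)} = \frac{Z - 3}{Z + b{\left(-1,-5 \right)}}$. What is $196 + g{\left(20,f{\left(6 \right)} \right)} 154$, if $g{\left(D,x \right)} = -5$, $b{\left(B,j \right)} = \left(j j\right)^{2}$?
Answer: $-574$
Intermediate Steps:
$b{\left(B,j \right)} = j^{4}$ ($b{\left(B,j \right)} = \left(j^{2}\right)^{2} = j^{4}$)
$f{\left(Z \right)} = \frac{-3 + Z}{625 + Z}$ ($f{\left(Z \right)} = \frac{Z - 3}{Z + \left(-5\right)^{4}} = \frac{-3 + Z}{Z + 625} = \frac{-3 + Z}{625 + Z}$)
$196 + g{\left(20,f{\left(6 \right)} \right)} 154 = 196 - 770 = -574$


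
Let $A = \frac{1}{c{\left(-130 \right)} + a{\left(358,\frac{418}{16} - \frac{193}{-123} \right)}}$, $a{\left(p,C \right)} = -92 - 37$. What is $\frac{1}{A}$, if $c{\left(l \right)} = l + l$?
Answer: $-389$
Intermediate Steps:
$c{\left(l \right)} = 2 l$
$a{\left(p,C \right)} = -129$ ($a{\left(p,C \right)} = -92 - 37 = -129$)
$A = - \frac{1}{389}$ ($A = \frac{1}{2 \left(-130\right) - 129} = \frac{1}{-260 - 129} = \frac{1}{-389} = - \frac{1}{389} \approx -0.0025707$)
$\frac{1}{A} = \frac{1}{- \frac{1}{389}} = -389$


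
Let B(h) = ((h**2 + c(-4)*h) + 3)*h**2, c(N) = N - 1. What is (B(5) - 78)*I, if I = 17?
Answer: -51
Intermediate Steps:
c(N) = -1 + N
B(h) = h**2*(3 + h**2 - 5*h) (B(h) = ((h**2 + (-1 - 4)*h) + 3)*h**2 = ((h**2 - 5*h) + 3)*h**2 = (3 + h**2 - 5*h)*h**2 = h**2*(3 + h**2 - 5*h))
(B(5) - 78)*I = (5**2*(3 + 5**2 - 5*5) - 78)*17 = (25*(3 + 25 - 25) - 78)*17 = (25*3 - 78)*17 = (75 - 78)*17 = -3*17 = -51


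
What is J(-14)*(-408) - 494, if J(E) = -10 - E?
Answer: -2126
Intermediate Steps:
J(-14)*(-408) - 494 = (-10 - 1*(-14))*(-408) - 494 = (-10 + 14)*(-408) - 494 = 4*(-408) - 494 = -1632 - 494 = -2126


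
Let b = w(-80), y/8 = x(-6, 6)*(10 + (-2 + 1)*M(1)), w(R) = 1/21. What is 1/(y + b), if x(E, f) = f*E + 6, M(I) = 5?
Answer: -21/25199 ≈ -0.00083337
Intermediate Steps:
w(R) = 1/21
x(E, f) = 6 + E*f (x(E, f) = E*f + 6 = 6 + E*f)
y = -1200 (y = 8*((6 - 6*6)*(10 + (-2 + 1)*5)) = 8*((6 - 36)*(10 - 1*5)) = 8*(-30*(10 - 5)) = 8*(-30*5) = 8*(-150) = -1200)
b = 1/21 ≈ 0.047619
1/(y + b) = 1/(-1200 + 1/21) = 1/(-25199/21) = -21/25199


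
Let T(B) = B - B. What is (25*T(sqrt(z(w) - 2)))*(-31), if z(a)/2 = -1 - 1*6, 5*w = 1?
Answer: 0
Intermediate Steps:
w = 1/5 (w = (1/5)*1 = 1/5 ≈ 0.20000)
z(a) = -14 (z(a) = 2*(-1 - 1*6) = 2*(-1 - 6) = 2*(-7) = -14)
T(B) = 0
(25*T(sqrt(z(w) - 2)))*(-31) = (25*0)*(-31) = 0*(-31) = 0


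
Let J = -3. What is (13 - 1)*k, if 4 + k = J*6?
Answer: -264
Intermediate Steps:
k = -22 (k = -4 - 3*6 = -4 - 18 = -22)
(13 - 1)*k = (13 - 1)*(-22) = 12*(-22) = -264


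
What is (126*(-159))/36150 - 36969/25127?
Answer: -306637278/151390175 ≈ -2.0255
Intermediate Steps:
(126*(-159))/36150 - 36969/25127 = -20034*1/36150 - 36969*1/25127 = -3339/6025 - 36969/25127 = -306637278/151390175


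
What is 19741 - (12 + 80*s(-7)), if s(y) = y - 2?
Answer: 20449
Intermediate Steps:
s(y) = -2 + y
19741 - (12 + 80*s(-7)) = 19741 - (12 + 80*(-2 - 7)) = 19741 - (12 + 80*(-9)) = 19741 - (12 - 720) = 19741 - 1*(-708) = 19741 + 708 = 20449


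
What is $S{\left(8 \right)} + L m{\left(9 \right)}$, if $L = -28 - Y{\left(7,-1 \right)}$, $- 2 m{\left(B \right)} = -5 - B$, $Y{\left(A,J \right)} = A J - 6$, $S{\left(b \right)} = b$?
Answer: $-97$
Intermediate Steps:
$Y{\left(A,J \right)} = -6 + A J$
$m{\left(B \right)} = \frac{5}{2} + \frac{B}{2}$ ($m{\left(B \right)} = - \frac{-5 - B}{2} = \frac{5}{2} + \frac{B}{2}$)
$L = -15$ ($L = -28 - \left(-6 + 7 \left(-1\right)\right) = -28 - \left(-6 - 7\right) = -28 - -13 = -28 + 13 = -15$)
$S{\left(8 \right)} + L m{\left(9 \right)} = 8 - 15 \left(\frac{5}{2} + \frac{1}{2} \cdot 9\right) = 8 - 15 \left(\frac{5}{2} + \frac{9}{2}\right) = 8 - 105 = -97$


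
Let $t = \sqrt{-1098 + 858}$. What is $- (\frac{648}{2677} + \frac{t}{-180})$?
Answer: $- \frac{648}{2677} + \frac{i \sqrt{15}}{45} \approx -0.24206 + 0.086066 i$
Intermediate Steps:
$t = 4 i \sqrt{15}$ ($t = \sqrt{-240} = 4 i \sqrt{15} \approx 15.492 i$)
$- (\frac{648}{2677} + \frac{t}{-180}) = - (\frac{648}{2677} + \frac{4 i \sqrt{15}}{-180}) = - (648 \cdot \frac{1}{2677} + 4 i \sqrt{15} \left(- \frac{1}{180}\right)) = - (\frac{648}{2677} - \frac{i \sqrt{15}}{45}) = - \frac{648}{2677} + \frac{i \sqrt{15}}{45}$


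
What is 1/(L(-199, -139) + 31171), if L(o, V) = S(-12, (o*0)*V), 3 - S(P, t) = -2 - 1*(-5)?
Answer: 1/31171 ≈ 3.2081e-5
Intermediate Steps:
S(P, t) = 0 (S(P, t) = 3 - (-2 - 1*(-5)) = 3 - (-2 + 5) = 3 - 1*3 = 3 - 3 = 0)
L(o, V) = 0
1/(L(-199, -139) + 31171) = 1/(0 + 31171) = 1/31171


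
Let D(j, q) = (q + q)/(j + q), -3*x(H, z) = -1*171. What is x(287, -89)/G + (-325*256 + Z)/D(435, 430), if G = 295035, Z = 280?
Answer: -352693689233/4228835 ≈ -83402.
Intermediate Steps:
x(H, z) = 57 (x(H, z) = -(-1)*171/3 = -1/3*(-171) = 57)
D(j, q) = 2*q/(j + q) (D(j, q) = (2*q)/(j + q) = 2*q/(j + q))
x(287, -89)/G + (-325*256 + Z)/D(435, 430) = 57/295035 + (-325*256 + 280)/((2*430/(435 + 430))) = 57*(1/295035) + (-83200 + 280)/((2*430/865)) = 19/98345 - 82920/(2*430*(1/865)) = 19/98345 - 82920/172/173 = 19/98345 - 82920*173/172 = 19/98345 - 3586290/43 = -352693689233/4228835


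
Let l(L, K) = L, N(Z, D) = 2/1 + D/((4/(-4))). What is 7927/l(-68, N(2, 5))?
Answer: -7927/68 ≈ -116.57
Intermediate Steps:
N(Z, D) = 2 - D (N(Z, D) = 2*1 + D/((4*(-¼))) = 2 + D/(-1) = 2 + D*(-1) = 2 - D)
7927/l(-68, N(2, 5)) = 7927/(-68) = 7927*(-1/68) = -7927/68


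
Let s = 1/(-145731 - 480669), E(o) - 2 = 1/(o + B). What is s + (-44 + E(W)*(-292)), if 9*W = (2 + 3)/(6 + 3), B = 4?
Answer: -144237369929/206085600 ≈ -699.89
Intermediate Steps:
W = 5/81 (W = ((2 + 3)/(6 + 3))/9 = (5/9)/9 = (5*(1/9))/9 = (1/9)*(5/9) = 5/81 ≈ 0.061728)
E(o) = 2 + 1/(4 + o) (E(o) = 2 + 1/(o + 4) = 2 + 1/(4 + o))
s = -1/626400 (s = 1/(-626400) = -1/626400 ≈ -1.5964e-6)
s + (-44 + E(W)*(-292)) = -1/626400 + (-44 + ((9 + 2*(5/81))/(4 + 5/81))*(-292)) = -1/626400 + (-44 + ((9 + 10/81)/(329/81))*(-292)) = -1/626400 + (-44 + ((81/329)*(739/81))*(-292)) = -1/626400 + (-44 + (739/329)*(-292)) = -1/626400 + (-44 - 215788/329) = -1/626400 - 230264/329 = -144237369929/206085600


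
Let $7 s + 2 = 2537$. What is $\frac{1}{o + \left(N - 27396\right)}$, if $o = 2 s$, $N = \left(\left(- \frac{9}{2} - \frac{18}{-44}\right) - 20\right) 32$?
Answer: $- \frac{77}{2113082} \approx -3.644 \cdot 10^{-5}$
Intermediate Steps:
$s = \frac{2535}{7}$ ($s = - \frac{2}{7} + \frac{1}{7} \cdot 2537 = - \frac{2}{7} + \frac{2537}{7} = \frac{2535}{7} \approx 362.14$)
$N = - \frac{8480}{11}$ ($N = \left(\left(\left(-9\right) \frac{1}{2} - - \frac{9}{22}\right) - 20\right) 32 = \left(\left(- \frac{9}{2} + \frac{9}{22}\right) - 20\right) 32 = \left(- \frac{45}{11} - 20\right) 32 = \left(- \frac{265}{11}\right) 32 = - \frac{8480}{11} \approx -770.91$)
$o = \frac{5070}{7}$ ($o = 2 \cdot \frac{2535}{7} = \frac{5070}{7} \approx 724.29$)
$\frac{1}{o + \left(N - 27396\right)} = \frac{1}{\frac{5070}{7} - \frac{309836}{11}} = \frac{1}{- \frac{2113082}{77}} = - \frac{77}{2113082}$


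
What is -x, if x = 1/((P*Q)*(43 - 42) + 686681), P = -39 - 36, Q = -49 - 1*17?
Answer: -1/691631 ≈ -1.4459e-6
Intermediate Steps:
Q = -66 (Q = -49 - 17 = -66)
P = -75
x = 1/691631 (x = 1/((-75*(-66))*(43 - 42) + 686681) = 1/(4950*1 + 686681) = 1/(4950 + 686681) = 1/691631 ≈ 1.4459e-6)
-x = -1*1/691631 = -1/691631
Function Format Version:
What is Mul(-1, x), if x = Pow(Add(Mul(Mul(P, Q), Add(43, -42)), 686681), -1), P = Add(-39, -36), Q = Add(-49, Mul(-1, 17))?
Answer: Rational(-1, 691631) ≈ -1.4459e-6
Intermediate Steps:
Q = -66 (Q = Add(-49, -17) = -66)
P = -75
x = Rational(1, 691631) (x = Pow(Add(Mul(Mul(-75, -66), Add(43, -42)), 686681), -1) = Pow(Add(Mul(4950, 1), 686681), -1) = Pow(Add(4950, 686681), -1) = Pow(691631, -1) = Rational(1, 691631) ≈ 1.4459e-6)
Mul(-1, x) = Mul(-1, Rational(1, 691631)) = Rational(-1, 691631)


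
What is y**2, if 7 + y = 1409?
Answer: 1965604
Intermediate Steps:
y = 1402 (y = -7 + 1409 = 1402)
y**2 = 1402**2 = 1965604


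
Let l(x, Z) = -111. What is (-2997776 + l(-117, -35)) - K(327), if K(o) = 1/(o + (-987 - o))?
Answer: -2958914468/987 ≈ -2.9979e+6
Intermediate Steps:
K(o) = -1/987 (K(o) = 1/(-987) = -1/987)
(-2997776 + l(-117, -35)) - K(327) = (-2997776 - 111) - 1*(-1/987) = -2997887 + 1/987 = -2958914468/987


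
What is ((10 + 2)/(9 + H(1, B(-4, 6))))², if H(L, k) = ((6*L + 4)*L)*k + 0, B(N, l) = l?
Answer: 16/529 ≈ 0.030246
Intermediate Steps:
H(L, k) = L*k*(4 + 6*L) (H(L, k) = ((4 + 6*L)*L)*k + 0 = (L*(4 + 6*L))*k + 0 = L*k*(4 + 6*L) + 0 = L*k*(4 + 6*L))
((10 + 2)/(9 + H(1, B(-4, 6))))² = ((10 + 2)/(9 + 2*1*6*(2 + 3*1)))² = (12/(9 + 2*1*6*(2 + 3)))² = (12/(9 + 2*1*6*5))² = (12/(9 + 60))² = (12/69)² = (12*(1/69))² = (4/23)² = 16/529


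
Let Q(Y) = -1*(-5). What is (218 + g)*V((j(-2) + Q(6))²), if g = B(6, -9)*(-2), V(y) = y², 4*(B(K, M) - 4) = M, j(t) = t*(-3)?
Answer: 6280989/2 ≈ 3.1405e+6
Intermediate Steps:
j(t) = -3*t
Q(Y) = 5
B(K, M) = 4 + M/4
g = -7/2 (g = (4 + (¼)*(-9))*(-2) = (4 - 9/4)*(-2) = (7/4)*(-2) = -7/2 ≈ -3.5000)
(218 + g)*V((j(-2) + Q(6))²) = (218 - 7/2)*((-3*(-2) + 5)²)² = 429*((6 + 5)²)²/2 = 429*(11²)²/2 = (429/2)*121² = (429/2)*14641 = 6280989/2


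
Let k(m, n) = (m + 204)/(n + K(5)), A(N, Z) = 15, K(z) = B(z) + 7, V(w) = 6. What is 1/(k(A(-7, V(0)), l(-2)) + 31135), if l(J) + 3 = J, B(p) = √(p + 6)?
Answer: 217507/6758395354 - 219*√11/6758395354 ≈ 3.2076e-5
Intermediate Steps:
B(p) = √(6 + p)
K(z) = 7 + √(6 + z) (K(z) = √(6 + z) + 7 = 7 + √(6 + z))
l(J) = -3 + J
k(m, n) = (204 + m)/(7 + n + √11) (k(m, n) = (m + 204)/(n + (7 + √(6 + 5))) = (204 + m)/(n + (7 + √11)) = (204 + m)/(7 + n + √11))
1/(k(A(-7, V(0)), l(-2)) + 31135) = 1/((204 + 15)/(7 + (-3 - 2) + √11) + 31135) = 1/(219/(7 - 5 + √11) + 31135) = 1/(219/(2 + √11) + 31135) = 1/(31135 + 219/(2 + √11))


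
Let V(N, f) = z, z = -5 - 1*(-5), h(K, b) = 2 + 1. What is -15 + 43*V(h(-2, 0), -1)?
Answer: -15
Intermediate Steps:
h(K, b) = 3
z = 0 (z = -5 + 5 = 0)
V(N, f) = 0
-15 + 43*V(h(-2, 0), -1) = -15 + 43*0 = -15 + 0 = -15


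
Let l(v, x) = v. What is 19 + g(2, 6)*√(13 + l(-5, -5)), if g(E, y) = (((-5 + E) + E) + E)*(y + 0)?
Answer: 19 + 12*√2 ≈ 35.971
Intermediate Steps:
g(E, y) = y*(-5 + 3*E) (g(E, y) = ((-5 + 2*E) + E)*y = (-5 + 3*E)*y = y*(-5 + 3*E))
19 + g(2, 6)*√(13 + l(-5, -5)) = 19 + (6*(-5 + 3*2))*√(13 - 5) = 19 + (6*(-5 + 6))*√8 = 19 + (6*1)*(2*√2) = 19 + 6*(2*√2) = 19 + 12*√2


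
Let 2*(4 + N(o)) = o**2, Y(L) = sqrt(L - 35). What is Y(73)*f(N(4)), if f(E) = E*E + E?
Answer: 20*sqrt(38) ≈ 123.29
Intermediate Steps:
Y(L) = sqrt(-35 + L)
N(o) = -4 + o**2/2
f(E) = E + E**2 (f(E) = E**2 + E = E + E**2)
Y(73)*f(N(4)) = sqrt(-35 + 73)*((-4 + (1/2)*4**2)*(1 + (-4 + (1/2)*4**2))) = sqrt(38)*((-4 + (1/2)*16)*(1 + (-4 + (1/2)*16))) = sqrt(38)*((-4 + 8)*(1 + (-4 + 8))) = sqrt(38)*(4*(1 + 4)) = sqrt(38)*(4*5) = sqrt(38)*20 = 20*sqrt(38)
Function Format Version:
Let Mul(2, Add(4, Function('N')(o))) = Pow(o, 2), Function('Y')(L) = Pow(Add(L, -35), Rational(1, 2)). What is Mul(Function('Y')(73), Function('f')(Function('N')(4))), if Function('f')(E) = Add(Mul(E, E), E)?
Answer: Mul(20, Pow(38, Rational(1, 2))) ≈ 123.29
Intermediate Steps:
Function('Y')(L) = Pow(Add(-35, L), Rational(1, 2))
Function('N')(o) = Add(-4, Mul(Rational(1, 2), Pow(o, 2)))
Function('f')(E) = Add(E, Pow(E, 2)) (Function('f')(E) = Add(Pow(E, 2), E) = Add(E, Pow(E, 2)))
Mul(Function('Y')(73), Function('f')(Function('N')(4))) = Mul(Pow(Add(-35, 73), Rational(1, 2)), Mul(Add(-4, Mul(Rational(1, 2), Pow(4, 2))), Add(1, Add(-4, Mul(Rational(1, 2), Pow(4, 2)))))) = Mul(Pow(38, Rational(1, 2)), Mul(Add(-4, Mul(Rational(1, 2), 16)), Add(1, Add(-4, Mul(Rational(1, 2), 16))))) = Mul(Pow(38, Rational(1, 2)), Mul(Add(-4, 8), Add(1, Add(-4, 8)))) = Mul(Pow(38, Rational(1, 2)), Mul(4, Add(1, 4))) = Mul(Pow(38, Rational(1, 2)), Mul(4, 5)) = Mul(Pow(38, Rational(1, 2)), 20) = Mul(20, Pow(38, Rational(1, 2)))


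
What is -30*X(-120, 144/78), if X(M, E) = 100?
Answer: -3000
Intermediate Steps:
-30*X(-120, 144/78) = -30*100 = -3000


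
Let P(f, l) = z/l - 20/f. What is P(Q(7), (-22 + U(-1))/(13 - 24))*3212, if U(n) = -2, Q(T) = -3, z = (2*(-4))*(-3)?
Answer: 170236/3 ≈ 56745.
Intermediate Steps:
z = 24 (z = -8*(-3) = 24)
P(f, l) = -20/f + 24/l (P(f, l) = 24/l - 20/f = -20/f + 24/l)
P(Q(7), (-22 + U(-1))/(13 - 24))*3212 = (-20/(-3) + 24/(((-22 - 2)/(13 - 24))))*3212 = (-20*(-⅓) + 24/((-24/(-11))))*3212 = (20/3 + 24/((-24*(-1/11))))*3212 = (20/3 + 24/(24/11))*3212 = (20/3 + 24*(11/24))*3212 = (20/3 + 11)*3212 = (53/3)*3212 = 170236/3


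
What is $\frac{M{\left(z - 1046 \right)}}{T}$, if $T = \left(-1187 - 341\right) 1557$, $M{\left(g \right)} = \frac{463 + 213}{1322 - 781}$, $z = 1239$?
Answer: $- \frac{169}{321772734} \approx -5.2522 \cdot 10^{-7}$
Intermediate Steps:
$M{\left(g \right)} = \frac{676}{541}$
$T = -2379096$ ($T = \left(-1528\right) 1557 = -2379096$)
$\frac{M{\left(z - 1046 \right)}}{T} = \frac{676}{541 \left(-2379096\right)} = \frac{676}{541} \left(- \frac{1}{2379096}\right) = - \frac{169}{321772734}$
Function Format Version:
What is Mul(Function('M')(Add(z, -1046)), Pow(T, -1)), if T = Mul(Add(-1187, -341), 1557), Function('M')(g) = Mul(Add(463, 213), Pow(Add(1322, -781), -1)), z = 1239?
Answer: Rational(-169, 321772734) ≈ -5.2522e-7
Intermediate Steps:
Function('M')(g) = Rational(676, 541) (Function('M')(g) = Mul(676, Pow(541, -1)) = Mul(676, Rational(1, 541)) = Rational(676, 541))
T = -2379096 (T = Mul(-1528, 1557) = -2379096)
Mul(Function('M')(Add(z, -1046)), Pow(T, -1)) = Mul(Rational(676, 541), Pow(-2379096, -1)) = Mul(Rational(676, 541), Rational(-1, 2379096)) = Rational(-169, 321772734)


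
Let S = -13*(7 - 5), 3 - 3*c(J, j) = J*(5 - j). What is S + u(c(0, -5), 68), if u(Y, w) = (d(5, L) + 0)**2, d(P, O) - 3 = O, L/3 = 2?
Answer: 55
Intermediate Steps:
c(J, j) = 1 - J*(5 - j)/3
L = 6 (L = 3*2 = 6)
d(P, O) = 3 + O
u(Y, w) = 81 (u(Y, w) = ((3 + 6) + 0)**2 = (9 + 0)**2 = 9**2 = 81)
S = -26 (S = -13*2 = -26)
S + u(c(0, -5), 68) = -26 + 81 = 55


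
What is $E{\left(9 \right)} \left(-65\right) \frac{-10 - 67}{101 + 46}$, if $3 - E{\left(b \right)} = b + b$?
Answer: $- \frac{3575}{7} \approx -510.71$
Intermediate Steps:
$E{\left(b \right)} = 3 - 2 b$ ($E{\left(b \right)} = 3 - \left(b + b\right) = 3 - 2 b$)
$E{\left(9 \right)} \left(-65\right) \frac{-10 - 67}{101 + 46} = \left(3 - 18\right) \left(-65\right) \frac{-10 - 67}{101 + 46} = \left(3 - 18\right) \left(-65\right) \left(- \frac{77}{147}\right) = \left(-15\right) \left(-65\right) \left(\left(-77\right) \frac{1}{147}\right) = 975 \left(- \frac{11}{21}\right) = - \frac{3575}{7}$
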